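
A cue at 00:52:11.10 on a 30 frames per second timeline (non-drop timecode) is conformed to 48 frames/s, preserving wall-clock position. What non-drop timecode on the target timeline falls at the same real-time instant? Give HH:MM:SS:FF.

00:52:11:16

Source frame index: (0×3600 + 52×60 + 11) × 30 + 10 = 93940.
Real time: 93940 / (30) = 9394/3 s.
Target frame: (9394/3) × (48) = 150304.
At 48 labels/s: frame 150304 → 00:52:11:16.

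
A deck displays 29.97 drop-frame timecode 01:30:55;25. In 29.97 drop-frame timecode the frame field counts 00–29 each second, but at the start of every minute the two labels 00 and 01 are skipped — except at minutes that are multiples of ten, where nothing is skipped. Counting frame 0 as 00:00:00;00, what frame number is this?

As if non-drop at 30 labels/s: (1 × 3600 + 30 × 60 + 55) × 30 + 25 = 163675.
Minute boundaries passed: 90; those not divisible by 10: 90 − 9 = 81; dropped labels = 2 × 81 = 162.
Actual frame index = 163675 − 162 = 163513.

163513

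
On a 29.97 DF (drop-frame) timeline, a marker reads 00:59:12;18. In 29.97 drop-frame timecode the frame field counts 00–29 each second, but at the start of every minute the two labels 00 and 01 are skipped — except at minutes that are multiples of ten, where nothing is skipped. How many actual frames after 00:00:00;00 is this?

106470

Complete 10-minute blocks: 5, each 17982 frames → 89910.
Remaining 9 whole minutes in the current block: 1800 + 8 × 1798 = 16184 frames.
Within the current minute: 12 × 30 + 18 − 2 = 376 (labels ;00/;01 skipped at this minute). Total = 89910 + 16184 + 376 = 106470.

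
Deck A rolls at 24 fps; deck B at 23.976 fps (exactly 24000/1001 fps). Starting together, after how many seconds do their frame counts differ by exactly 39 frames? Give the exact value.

1626.625 seconds

The gap grows by |24000/1001 − 24| = 24/1001 frames per second.
Time for a 39-frame gap: 39 ÷ (24/1001) = 1626.625 s.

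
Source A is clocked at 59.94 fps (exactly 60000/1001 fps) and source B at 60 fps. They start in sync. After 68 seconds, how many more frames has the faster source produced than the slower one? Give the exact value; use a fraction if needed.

4080/1001 frames

A emits 60000/1001 × 68 = 4080000/1001 frames; B emits 60 × 68 = 4080.
Difference = 4080/1001 frames (≈ 4.0759); B is ahead of A.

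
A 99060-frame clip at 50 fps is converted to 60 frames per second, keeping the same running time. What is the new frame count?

Target frames = source frames × (target rate / source rate) = 99060 × (60)/(50) = 99060 × 6/5 = 118872.

118872 frames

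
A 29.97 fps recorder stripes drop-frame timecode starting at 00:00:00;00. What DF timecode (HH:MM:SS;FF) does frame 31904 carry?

00:17:44;16

Ten DF minutes hold 17982 frames, so frame 31904 lies in block 1 (frames 17982–35963) with 13922 frames into that block.
The block's first minute is 1800 frames and the rest 1798 each; 13922 frames reaches minute 7, so 1 × 18 + 7 × 2 = 32 labels have been skipped so far.
Adding those back, label number 31904 + 32 = 31936 at 30 labels/s is 1064 s + 16 f = 0 h 17 min 44 s frame 16, i.e. 00:17:44;16.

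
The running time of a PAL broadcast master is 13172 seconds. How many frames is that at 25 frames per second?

329300 frames

Frames = 13172 × 25 = 329300.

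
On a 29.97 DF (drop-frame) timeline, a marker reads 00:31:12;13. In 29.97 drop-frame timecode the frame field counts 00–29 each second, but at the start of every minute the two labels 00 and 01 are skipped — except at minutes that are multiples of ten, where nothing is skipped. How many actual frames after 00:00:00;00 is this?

56117

Complete 10-minute blocks: 3, each 17982 frames → 53946.
Remaining 1 whole minute in the current block: 1800 + 0 × 1798 = 1800 frames.
Within the current minute: 12 × 30 + 13 − 2 = 371 (labels ;00/;01 skipped at this minute). Total = 53946 + 1800 + 371 = 56117.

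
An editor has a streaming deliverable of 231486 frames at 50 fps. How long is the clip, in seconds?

Running time = 231486 / (50) = 4629.72 s.

4629.72 seconds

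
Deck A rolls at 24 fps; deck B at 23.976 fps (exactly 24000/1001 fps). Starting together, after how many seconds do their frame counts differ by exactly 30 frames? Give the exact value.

The gap grows by |24000/1001 − 24| = 24/1001 frames per second.
Time for a 30-frame gap: 30 ÷ (24/1001) = 1251.25 s.

1251.25 seconds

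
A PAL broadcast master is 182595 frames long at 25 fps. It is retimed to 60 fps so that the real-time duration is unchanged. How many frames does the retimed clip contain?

438228 frames

Target frames = source frames × (target rate / source rate) = 182595 × (60)/(25) = 182595 × 12/5 = 438228.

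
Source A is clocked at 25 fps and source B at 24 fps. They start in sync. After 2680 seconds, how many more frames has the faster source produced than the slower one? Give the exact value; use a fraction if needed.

A emits 25 × 2680 = 67000 frames; B emits 24 × 2680 = 64320.
Difference = 2680 frames; B is behind A.

2680 frames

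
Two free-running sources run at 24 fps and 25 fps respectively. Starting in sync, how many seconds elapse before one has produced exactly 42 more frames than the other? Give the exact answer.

42 seconds

The gap grows by |25 − 24| = 1 frame per second.
Time for a 42-frame gap: 42 ÷ (1) = 42 s.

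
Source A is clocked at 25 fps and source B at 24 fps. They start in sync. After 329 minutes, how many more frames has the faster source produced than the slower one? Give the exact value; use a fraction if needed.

329 min = 19740 s.
A emits 25 × 19740 = 493500 frames; B emits 24 × 19740 = 473760.
Difference = 19740 frames; B is behind A.

19740 frames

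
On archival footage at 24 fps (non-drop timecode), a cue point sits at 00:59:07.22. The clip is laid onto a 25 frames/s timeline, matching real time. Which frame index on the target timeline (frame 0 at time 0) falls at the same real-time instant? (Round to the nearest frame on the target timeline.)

frame 88698

Source frame index: (0×3600 + 59×60 + 7) × 24 + 22 = 85150.
Real time: 85150 / (24) = 42575/12 s.
Target frame: (42575/12) × (25) = 1064375/12 ≈ 88697.917 → 88698.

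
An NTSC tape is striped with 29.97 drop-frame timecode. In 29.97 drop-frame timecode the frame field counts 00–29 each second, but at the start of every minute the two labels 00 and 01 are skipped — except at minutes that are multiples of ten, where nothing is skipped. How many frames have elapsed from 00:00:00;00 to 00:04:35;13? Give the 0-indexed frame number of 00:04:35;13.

8255

As if non-drop at 30 labels/s: (0 × 3600 + 4 × 60 + 35) × 30 + 13 = 8263.
Minute boundaries passed: 4; those not divisible by 10: 4 − 0 = 4; dropped labels = 2 × 4 = 8.
Actual frame index = 8263 − 8 = 8255.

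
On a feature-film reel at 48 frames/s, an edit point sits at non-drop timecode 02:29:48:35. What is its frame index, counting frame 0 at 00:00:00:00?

431459

Total seconds to the label: (2 × 3600 + 29 × 60 + 48) = 8988.
Frame index = 8988 × 48 + 35 = 431459.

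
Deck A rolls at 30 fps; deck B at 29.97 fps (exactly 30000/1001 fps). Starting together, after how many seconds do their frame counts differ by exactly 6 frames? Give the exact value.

The gap grows by |30000/1001 − 30| = 30/1001 frames per second.
Time for a 6-frame gap: 6 ÷ (30/1001) = 200.2 s.

200.2 seconds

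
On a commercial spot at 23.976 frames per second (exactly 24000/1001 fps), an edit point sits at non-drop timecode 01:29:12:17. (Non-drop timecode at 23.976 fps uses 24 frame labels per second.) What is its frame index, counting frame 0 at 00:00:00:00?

Total seconds to the label: (1 × 3600 + 29 × 60 + 12) = 5352.
Frame index = 5352 × 24 + 17 = 128465.

128465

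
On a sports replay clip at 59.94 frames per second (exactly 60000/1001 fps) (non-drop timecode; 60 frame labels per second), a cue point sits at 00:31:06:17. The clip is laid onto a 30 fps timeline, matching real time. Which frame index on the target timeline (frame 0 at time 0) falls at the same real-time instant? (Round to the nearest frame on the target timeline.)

frame 56044

Source frame index: (0×3600 + 31×60 + 6) × 60 + 17 = 111977.
Real time: 111977 / (60000/1001) = 112088977/60000 s.
Target frame: (112088977/60000) × (30) = 112088977/2000 ≈ 56044.488 → 56044.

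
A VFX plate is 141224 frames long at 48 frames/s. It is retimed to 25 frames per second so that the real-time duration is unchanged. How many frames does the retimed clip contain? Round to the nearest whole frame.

Frames at target rate = 141224 × (25) / (48) = 441325/6 ≈ 73554.167.
Nearest whole frame: 73554.

73554 frames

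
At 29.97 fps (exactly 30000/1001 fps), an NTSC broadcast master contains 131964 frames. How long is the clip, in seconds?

4403.1988 seconds

Running time = 131964 / (30000/1001) = 4403.1988 s.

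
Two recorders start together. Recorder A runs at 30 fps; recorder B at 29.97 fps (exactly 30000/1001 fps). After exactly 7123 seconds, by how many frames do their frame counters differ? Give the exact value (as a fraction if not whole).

213690/1001 frames

A emits 30 × 7123 = 213690 frames; B emits 30000/1001 × 7123 = 213690000/1001.
Difference = 213690/1001 frames (≈ 213.4765); B is behind A.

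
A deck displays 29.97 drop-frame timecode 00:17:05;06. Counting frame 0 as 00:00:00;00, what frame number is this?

30724

Complete 10-minute blocks: 1, each 17982 frames → 17982.
Remaining 7 whole minutes in the current block: 1800 + 6 × 1798 = 12588 frames.
Within the current minute: 5 × 30 + 6 − 2 = 154 (labels ;00/;01 skipped at this minute). Total = 17982 + 12588 + 154 = 30724.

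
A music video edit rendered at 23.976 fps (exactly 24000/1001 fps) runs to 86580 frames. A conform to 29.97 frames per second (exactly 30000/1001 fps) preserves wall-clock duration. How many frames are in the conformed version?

108225 frames

Target frames = source frames × (target rate / source rate) = 86580 × (30000/1001)/(24000/1001) = 86580 × 5/4 = 108225.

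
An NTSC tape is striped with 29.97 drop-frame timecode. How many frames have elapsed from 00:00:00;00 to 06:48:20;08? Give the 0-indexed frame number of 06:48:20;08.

As if non-drop at 30 labels/s: (6 × 3600 + 48 × 60 + 20) × 30 + 8 = 735008.
Minute boundaries passed: 408; those not divisible by 10: 408 − 40 = 368; dropped labels = 2 × 368 = 736.
Actual frame index = 735008 − 736 = 734272.

734272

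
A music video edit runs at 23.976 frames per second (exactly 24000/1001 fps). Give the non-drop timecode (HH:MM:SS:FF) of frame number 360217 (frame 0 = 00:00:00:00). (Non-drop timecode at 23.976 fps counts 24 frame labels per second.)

04:10:09:01

360217 ÷ 24 = 15009 full seconds, remainder 1 frame.
15009 s = 4 h 10 min 9 s.
Timecode: 04:10:09:01.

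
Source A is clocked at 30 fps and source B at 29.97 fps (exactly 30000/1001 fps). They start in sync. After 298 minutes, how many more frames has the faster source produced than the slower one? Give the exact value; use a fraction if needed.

298 min = 17880 s.
A emits 30 × 17880 = 536400 frames; B emits 30000/1001 × 17880 = 536400000/1001.
Difference = 536400/1001 frames (≈ 535.8641); B is behind A.

536400/1001 frames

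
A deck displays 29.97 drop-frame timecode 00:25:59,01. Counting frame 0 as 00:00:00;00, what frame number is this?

Complete 10-minute blocks: 2, each 17982 frames → 35964.
Remaining 5 whole minutes in the current block: 1800 + 4 × 1798 = 8992 frames.
Within the current minute: 59 × 30 + 1 − 2 = 1769 (labels ;00/;01 skipped at this minute). Total = 35964 + 8992 + 1769 = 46725.

46725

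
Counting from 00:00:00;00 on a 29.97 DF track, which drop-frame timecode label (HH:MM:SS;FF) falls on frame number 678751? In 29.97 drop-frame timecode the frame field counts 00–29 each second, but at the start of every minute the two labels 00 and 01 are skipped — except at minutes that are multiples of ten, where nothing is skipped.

06:17:27;21

Ten DF minutes hold 17982 frames, so frame 678751 lies in block 37 (frames 665334–683315) with 13417 frames into that block.
The block's first minute is 1800 frames and the rest 1798 each; 13417 frames reaches minute 7, so 37 × 18 + 7 × 2 = 680 labels have been skipped so far.
Adding those back, label number 678751 + 680 = 679431 at 30 labels/s is 22647 s + 21 f = 6 h 17 min 27 s frame 21, i.e. 06:17:27;21.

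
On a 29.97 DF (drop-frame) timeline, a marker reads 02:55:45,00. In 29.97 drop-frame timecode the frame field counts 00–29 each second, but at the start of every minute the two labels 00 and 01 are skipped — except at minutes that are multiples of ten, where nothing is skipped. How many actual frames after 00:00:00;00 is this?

316034

As if non-drop at 30 labels/s: (2 × 3600 + 55 × 60 + 45) × 30 + 0 = 316350.
Minute boundaries passed: 175; those not divisible by 10: 175 − 17 = 158; dropped labels = 2 × 158 = 316.
Actual frame index = 316350 − 316 = 316034.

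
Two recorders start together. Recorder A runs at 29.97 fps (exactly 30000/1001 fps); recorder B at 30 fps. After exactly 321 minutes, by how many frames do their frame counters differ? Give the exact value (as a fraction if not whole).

577800/1001 frames

321 min = 19260 s.
A emits 30000/1001 × 19260 = 577800000/1001 frames; B emits 30 × 19260 = 577800.
Difference = 577800/1001 frames (≈ 577.2228); B is ahead of A.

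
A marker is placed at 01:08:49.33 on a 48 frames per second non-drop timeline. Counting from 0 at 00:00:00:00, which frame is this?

Total seconds to the label: (1 × 3600 + 8 × 60 + 49) = 4129.
Frame index = 4129 × 48 + 33 = 198225.

frame 198225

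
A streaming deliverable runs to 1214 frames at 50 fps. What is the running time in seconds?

24.28 seconds

Running time = 1214 / (50) = 24.28 s.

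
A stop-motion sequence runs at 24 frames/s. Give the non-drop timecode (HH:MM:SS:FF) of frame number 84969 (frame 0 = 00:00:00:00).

84969 ÷ 24 = 3540 full seconds, remainder 9 frames.
3540 s = 0 h 59 min 0 s.
Timecode: 00:59:00:09.

00:59:00:09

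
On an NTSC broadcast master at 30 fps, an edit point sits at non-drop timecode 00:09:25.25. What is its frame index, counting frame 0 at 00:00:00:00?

Total seconds to the label: (0 × 3600 + 9 × 60 + 25) = 565.
Frame index = 565 × 30 + 25 = 16975.

16975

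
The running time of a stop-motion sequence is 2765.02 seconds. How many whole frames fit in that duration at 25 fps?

Frames = 2765.02 × 25 = 138251/2 ≈ 69125.5000.
Complete frames: 69125.

69125 frames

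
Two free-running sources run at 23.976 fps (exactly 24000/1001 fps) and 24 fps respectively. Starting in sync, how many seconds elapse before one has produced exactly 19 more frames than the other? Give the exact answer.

The gap grows by |24 − 24000/1001| = 24/1001 frames per second.
Time for a 19-frame gap: 19 ÷ (24/1001) = 19019/24 s.

19019/24 seconds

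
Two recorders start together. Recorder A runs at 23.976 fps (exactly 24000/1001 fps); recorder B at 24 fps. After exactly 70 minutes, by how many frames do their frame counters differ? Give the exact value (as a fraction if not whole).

70 min = 4200 s.
A emits 24000/1001 × 4200 = 14400000/143 frames; B emits 24 × 4200 = 100800.
Difference = 14400/143 frames (≈ 100.6993); B is ahead of A.

14400/143 frames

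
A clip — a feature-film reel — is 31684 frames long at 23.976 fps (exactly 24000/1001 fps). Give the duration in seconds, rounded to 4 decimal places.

Running time = 31684 × 1001/24000 = 7928921/6000 s ≈ 1321.4868 s.

1321.4868 seconds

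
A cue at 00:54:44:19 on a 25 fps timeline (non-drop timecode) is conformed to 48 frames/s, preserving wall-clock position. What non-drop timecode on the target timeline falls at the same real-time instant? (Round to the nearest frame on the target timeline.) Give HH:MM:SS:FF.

Source frame index: (0×3600 + 54×60 + 44) × 25 + 19 = 82119.
Real time: 82119 / (25) = 82119/25 s.
Target frame: (82119/25) × (48) = 3941712/25 ≈ 157668.480 → 157668.
At 48 labels/s: frame 157668 → 00:54:44:36.

00:54:44:36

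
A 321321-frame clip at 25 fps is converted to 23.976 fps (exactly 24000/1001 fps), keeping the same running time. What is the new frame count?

Target frames = source frames × (target rate / source rate) = 321321 × (24000/1001)/(25) = 321321 × 960/1001 = 308160.

308160 frames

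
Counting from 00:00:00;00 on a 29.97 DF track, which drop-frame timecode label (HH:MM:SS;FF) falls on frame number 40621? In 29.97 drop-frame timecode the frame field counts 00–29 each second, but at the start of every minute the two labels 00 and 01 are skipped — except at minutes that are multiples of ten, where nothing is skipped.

00:22:35;11

Ten DF minutes hold 17982 frames, so frame 40621 lies in block 2 (frames 35964–53945) with 4657 frames into that block.
The block's first minute is 1800 frames and the rest 1798 each; 4657 frames reaches minute 2, so 2 × 18 + 2 × 2 = 40 labels have been skipped so far.
Adding those back, label number 40621 + 40 = 40661 at 30 labels/s is 1355 s + 11 f = 0 h 22 min 35 s frame 11, i.e. 00:22:35;11.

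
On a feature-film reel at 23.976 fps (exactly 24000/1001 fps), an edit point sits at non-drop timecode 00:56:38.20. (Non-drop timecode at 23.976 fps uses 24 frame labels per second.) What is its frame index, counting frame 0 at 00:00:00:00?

Total seconds to the label: (0 × 3600 + 56 × 60 + 38) = 3398.
Frame index = 3398 × 24 + 20 = 81572.

frame 81572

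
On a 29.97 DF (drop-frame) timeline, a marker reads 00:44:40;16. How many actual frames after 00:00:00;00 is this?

80336

As if non-drop at 30 labels/s: (0 × 3600 + 44 × 60 + 40) × 30 + 16 = 80416.
Minute boundaries passed: 44; those not divisible by 10: 44 − 4 = 40; dropped labels = 2 × 40 = 80.
Actual frame index = 80416 − 80 = 80336.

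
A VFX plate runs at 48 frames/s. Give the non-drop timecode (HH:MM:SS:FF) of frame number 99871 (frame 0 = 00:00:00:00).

99871 ÷ 48 = 2080 full seconds, remainder 31 frames.
2080 s = 0 h 34 min 40 s.
Timecode: 00:34:40:31.

00:34:40:31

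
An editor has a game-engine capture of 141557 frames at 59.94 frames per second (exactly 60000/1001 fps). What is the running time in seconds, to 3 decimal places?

Running time = 141557 × 1001/60000 = 141698557/60000 s ≈ 2361.643 s.

2361.643 seconds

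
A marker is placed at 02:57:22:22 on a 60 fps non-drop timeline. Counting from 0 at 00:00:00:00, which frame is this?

Total seconds to the label: (2 × 3600 + 57 × 60 + 22) = 10642.
Frame index = 10642 × 60 + 22 = 638542.

638542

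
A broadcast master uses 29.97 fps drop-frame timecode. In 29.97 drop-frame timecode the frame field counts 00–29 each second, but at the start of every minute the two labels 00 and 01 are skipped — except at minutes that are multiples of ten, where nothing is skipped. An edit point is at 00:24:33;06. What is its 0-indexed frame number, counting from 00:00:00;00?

As if non-drop at 30 labels/s: (0 × 3600 + 24 × 60 + 33) × 30 + 6 = 44196.
Minute boundaries passed: 24; those not divisible by 10: 24 − 2 = 22; dropped labels = 2 × 22 = 44.
Actual frame index = 44196 − 44 = 44152.

44152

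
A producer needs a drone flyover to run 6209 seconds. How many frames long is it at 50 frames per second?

310450 frames

Frames = 6209 × 50 = 310450.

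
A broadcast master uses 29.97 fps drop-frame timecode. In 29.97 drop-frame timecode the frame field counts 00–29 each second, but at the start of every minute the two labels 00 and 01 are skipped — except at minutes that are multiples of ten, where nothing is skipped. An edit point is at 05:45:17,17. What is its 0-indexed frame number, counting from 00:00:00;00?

As if non-drop at 30 labels/s: (5 × 3600 + 45 × 60 + 17) × 30 + 17 = 621527.
Minute boundaries passed: 345; those not divisible by 10: 345 − 34 = 311; dropped labels = 2 × 311 = 622.
Actual frame index = 621527 − 622 = 620905.

620905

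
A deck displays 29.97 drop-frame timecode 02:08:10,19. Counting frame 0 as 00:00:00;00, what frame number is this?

As if non-drop at 30 labels/s: (2 × 3600 + 8 × 60 + 10) × 30 + 19 = 230719.
Minute boundaries passed: 128; those not divisible by 10: 128 − 12 = 116; dropped labels = 2 × 116 = 232.
Actual frame index = 230719 − 232 = 230487.

230487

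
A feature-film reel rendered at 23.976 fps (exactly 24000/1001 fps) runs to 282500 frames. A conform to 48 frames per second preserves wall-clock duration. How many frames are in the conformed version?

Target frames = source frames × (target rate / source rate) = 282500 × (48)/(24000/1001) = 282500 × 1001/500 = 565565.

565565 frames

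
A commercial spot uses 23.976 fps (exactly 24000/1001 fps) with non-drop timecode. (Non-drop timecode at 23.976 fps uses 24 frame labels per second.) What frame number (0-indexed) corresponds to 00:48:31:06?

frame 69870

Total seconds to the label: (0 × 3600 + 48 × 60 + 31) = 2911.
Frame index = 2911 × 24 + 6 = 69870.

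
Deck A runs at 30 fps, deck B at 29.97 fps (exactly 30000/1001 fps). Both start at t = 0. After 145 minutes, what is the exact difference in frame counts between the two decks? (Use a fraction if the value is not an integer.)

145 min = 8700 s.
A emits 30 × 8700 = 261000 frames; B emits 30000/1001 × 8700 = 261000000/1001.
Difference = 261000/1001 frames (≈ 260.7393); B is behind A.

261000/1001 frames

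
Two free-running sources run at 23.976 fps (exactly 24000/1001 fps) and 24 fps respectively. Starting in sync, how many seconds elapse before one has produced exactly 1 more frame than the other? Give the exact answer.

The gap grows by |24 − 24000/1001| = 24/1001 frames per second.
Time for a 1-frame gap: 1 ÷ (24/1001) = 1001/24 s.

1001/24 seconds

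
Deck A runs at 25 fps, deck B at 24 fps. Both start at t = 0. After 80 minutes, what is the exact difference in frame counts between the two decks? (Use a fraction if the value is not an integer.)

4800 frames

80 min = 4800 s.
A emits 25 × 4800 = 120000 frames; B emits 24 × 4800 = 115200.
Difference = 4800 frames; B is behind A.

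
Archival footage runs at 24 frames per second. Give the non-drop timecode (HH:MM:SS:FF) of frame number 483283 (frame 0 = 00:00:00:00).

483283 ÷ 24 = 20136 full seconds, remainder 19 frames.
20136 s = 5 h 35 min 36 s.
Timecode: 05:35:36:19.

05:35:36:19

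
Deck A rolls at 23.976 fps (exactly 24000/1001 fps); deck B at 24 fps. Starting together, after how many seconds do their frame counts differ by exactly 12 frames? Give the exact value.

500.5 seconds

The gap grows by |24 − 24000/1001| = 24/1001 frames per second.
Time for a 12-frame gap: 12 ÷ (24/1001) = 500.5 s.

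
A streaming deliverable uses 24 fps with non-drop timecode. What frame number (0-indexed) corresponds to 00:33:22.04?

Total seconds to the label: (0 × 3600 + 33 × 60 + 22) = 2002.
Frame index = 2002 × 24 + 4 = 48052.

48052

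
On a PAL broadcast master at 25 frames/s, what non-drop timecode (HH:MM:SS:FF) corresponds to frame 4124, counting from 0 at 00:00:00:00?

4124 ÷ 25 = 164 full seconds, remainder 24 frames.
164 s = 0 h 2 min 44 s.
Timecode: 00:02:44:24.

00:02:44:24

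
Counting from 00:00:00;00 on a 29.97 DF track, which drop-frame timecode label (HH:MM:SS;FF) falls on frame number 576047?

Ten DF minutes hold 17982 frames, so frame 576047 lies in block 32 (frames 575424–593405) with 623 frames into that block.
The block's first minute is 1800 frames and the rest 1798 each; 623 frames reaches minute 0, so 32 × 18 + 0 × 2 = 576 labels have been skipped so far.
Adding those back, label number 576047 + 576 = 576623 at 30 labels/s is 19220 s + 23 f = 5 h 20 min 20 s frame 23, i.e. 05:20:20;23.

05:20:20;23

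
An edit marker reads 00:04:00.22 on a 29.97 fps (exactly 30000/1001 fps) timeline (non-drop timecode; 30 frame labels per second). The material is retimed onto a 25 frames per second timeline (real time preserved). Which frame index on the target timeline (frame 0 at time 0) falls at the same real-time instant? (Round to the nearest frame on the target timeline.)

Source frame index: (0×3600 + 4×60 + 0) × 30 + 22 = 7222.
Real time: 7222 / (30000/1001) = 3614611/15000 s.
Target frame: (3614611/15000) × (25) = 3614611/600 ≈ 6024.352 → 6024.

frame 6024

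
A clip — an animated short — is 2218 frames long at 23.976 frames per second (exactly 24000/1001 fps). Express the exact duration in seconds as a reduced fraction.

1110109/12000 seconds

Running time = 2218 ÷ (24000/1001) = 2218 × 1001/24000 = 1110109/12000 s.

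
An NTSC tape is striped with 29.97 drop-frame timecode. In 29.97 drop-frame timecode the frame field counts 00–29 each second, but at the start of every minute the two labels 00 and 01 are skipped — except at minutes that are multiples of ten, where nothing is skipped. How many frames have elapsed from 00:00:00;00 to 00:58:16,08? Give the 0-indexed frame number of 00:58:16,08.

As if non-drop at 30 labels/s: (0 × 3600 + 58 × 60 + 16) × 30 + 8 = 104888.
Minute boundaries passed: 58; those not divisible by 10: 58 − 5 = 53; dropped labels = 2 × 53 = 106.
Actual frame index = 104888 − 106 = 104782.

104782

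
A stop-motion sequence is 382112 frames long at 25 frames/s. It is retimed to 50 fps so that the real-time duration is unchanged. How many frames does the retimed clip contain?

Frames at target rate = 382112 × (50) / (25) = 764224.

764224 frames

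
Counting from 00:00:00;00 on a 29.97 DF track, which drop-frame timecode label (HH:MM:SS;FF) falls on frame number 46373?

Each 10-minute DF block holds 10 × 60 × 30 − 9 × 2 = 17982 frames. 46373 ÷ 17982 → 2 full blocks, remainder 10409.
Within the partial block the first minute is 1800 frames and each further minute 1798, so 5 further minute boundaries passed. Total skipped labels = 18 × 2 + 2 × 5 = 46.
Non-drop label index = 46373 + 46 = 46419; at 30 labels/s that is 00:25:47:09, i.e. DF 00:25:47;09.

00:25:47;09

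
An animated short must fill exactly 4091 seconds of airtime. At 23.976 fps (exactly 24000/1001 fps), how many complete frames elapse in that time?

Frames = 4091 × 24000/1001 = 98184000/1001 ≈ 98085.9141.
Complete frames: 98085.

98085 frames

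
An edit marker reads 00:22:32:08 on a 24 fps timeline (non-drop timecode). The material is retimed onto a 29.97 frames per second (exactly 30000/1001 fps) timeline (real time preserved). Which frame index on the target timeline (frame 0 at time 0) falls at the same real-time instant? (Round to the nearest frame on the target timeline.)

frame 40529

Source frame index: (0×3600 + 22×60 + 32) × 24 + 8 = 32456.
Real time: 32456 / (24) = 4057/3 s.
Target frame: (4057/3) × (30000/1001) = 40570000/1001 ≈ 40529.471 → 40529.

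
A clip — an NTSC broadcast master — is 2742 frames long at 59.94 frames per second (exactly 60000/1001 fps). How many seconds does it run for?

45.7457 seconds

Running time = 2742 / (60000/1001) = 45.7457 s.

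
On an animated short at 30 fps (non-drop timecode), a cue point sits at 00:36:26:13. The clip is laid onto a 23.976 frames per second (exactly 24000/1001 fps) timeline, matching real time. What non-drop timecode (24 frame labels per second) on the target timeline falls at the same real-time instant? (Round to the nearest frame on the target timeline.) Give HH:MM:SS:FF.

Source frame index: (0×3600 + 36×60 + 26) × 30 + 13 = 65593.
Real time: 65593 / (30) = 65593/30 s.
Target frame: (65593/30) × (24000/1001) = 4770400/91 ≈ 52421.978 → 52422.
At 24 labels/s: frame 52422 → 00:36:24:06.

00:36:24:06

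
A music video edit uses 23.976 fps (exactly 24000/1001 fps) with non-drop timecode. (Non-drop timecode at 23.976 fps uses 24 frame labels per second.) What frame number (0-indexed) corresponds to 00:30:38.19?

44131

Total seconds to the label: (0 × 3600 + 30 × 60 + 38) = 1838.
Frame index = 1838 × 24 + 19 = 44131.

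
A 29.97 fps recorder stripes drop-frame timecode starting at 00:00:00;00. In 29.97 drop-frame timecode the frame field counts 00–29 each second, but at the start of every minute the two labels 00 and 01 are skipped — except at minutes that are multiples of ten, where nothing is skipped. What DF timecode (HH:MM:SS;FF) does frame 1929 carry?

Ten DF minutes hold 17982 frames, so frame 1929 lies in block 0 (frames 0–17981) with 1929 frames into that block.
The block's first minute is 1800 frames and the rest 1798 each; 1929 frames reaches minute 1, so 0 × 18 + 1 × 2 = 2 labels have been skipped so far.
Adding those back, label number 1929 + 2 = 1931 at 30 labels/s is 64 s + 11 f = 0 h 1 min 4 s frame 11, i.e. 00:01:04;11.

00:01:04;11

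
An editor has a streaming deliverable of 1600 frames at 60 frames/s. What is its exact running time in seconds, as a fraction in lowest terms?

Running time = 1600 ÷ (60) = 1600 × 1/60 = 80/3 s.

80/3 seconds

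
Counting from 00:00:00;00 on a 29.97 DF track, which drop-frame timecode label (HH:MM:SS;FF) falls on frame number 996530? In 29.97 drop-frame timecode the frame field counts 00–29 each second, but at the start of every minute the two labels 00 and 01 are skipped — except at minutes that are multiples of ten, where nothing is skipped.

Ten DF minutes hold 17982 frames, so frame 996530 lies in block 55 (frames 989010–1006991) with 7520 frames into that block.
The block's first minute is 1800 frames and the rest 1798 each; 7520 frames reaches minute 4, so 55 × 18 + 4 × 2 = 998 labels have been skipped so far.
Adding those back, label number 996530 + 998 = 997528 at 30 labels/s is 33250 s + 28 f = 9 h 14 min 10 s frame 28, i.e. 09:14:10;28.

09:14:10;28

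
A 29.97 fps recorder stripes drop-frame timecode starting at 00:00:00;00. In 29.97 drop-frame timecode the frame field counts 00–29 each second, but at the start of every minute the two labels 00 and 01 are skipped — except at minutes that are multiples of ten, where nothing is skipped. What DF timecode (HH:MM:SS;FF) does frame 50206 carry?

Ten DF minutes hold 17982 frames, so frame 50206 lies in block 2 (frames 35964–53945) with 14242 frames into that block.
The block's first minute is 1800 frames and the rest 1798 each; 14242 frames reaches minute 7, so 2 × 18 + 7 × 2 = 50 labels have been skipped so far.
Adding those back, label number 50206 + 50 = 50256 at 30 labels/s is 1675 s + 6 f = 0 h 27 min 55 s frame 6, i.e. 00:27:55;06.

00:27:55;06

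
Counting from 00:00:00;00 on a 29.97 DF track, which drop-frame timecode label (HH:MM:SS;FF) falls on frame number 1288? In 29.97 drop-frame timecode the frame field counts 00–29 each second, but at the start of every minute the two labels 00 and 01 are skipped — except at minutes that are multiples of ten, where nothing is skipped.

Ten DF minutes hold 17982 frames, so frame 1288 lies in block 0 (frames 0–17981) with 1288 frames into that block.
The block's first minute is 1800 frames and the rest 1798 each; 1288 frames reaches minute 0, so 0 × 18 + 0 × 2 = 0 labels have been skipped so far.
Adding those back, label number 1288 + 0 = 1288 at 30 labels/s is 42 s + 28 f = 0 h 0 min 42 s frame 28, i.e. 00:00:42;28.

00:00:42;28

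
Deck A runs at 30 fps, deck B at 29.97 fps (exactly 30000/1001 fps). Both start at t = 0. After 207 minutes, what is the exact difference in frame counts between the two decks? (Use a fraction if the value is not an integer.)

372600/1001 frames

207 min = 12420 s.
A emits 30 × 12420 = 372600 frames; B emits 30000/1001 × 12420 = 372600000/1001.
Difference = 372600/1001 frames (≈ 372.2278); B is behind A.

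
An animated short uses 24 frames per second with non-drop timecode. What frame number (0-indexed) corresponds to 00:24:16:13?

Total seconds to the label: (0 × 3600 + 24 × 60 + 16) = 1456.
Frame index = 1456 × 24 + 13 = 34957.

frame 34957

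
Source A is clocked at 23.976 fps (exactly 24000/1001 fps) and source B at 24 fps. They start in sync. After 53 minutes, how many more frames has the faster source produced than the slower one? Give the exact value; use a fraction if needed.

53 min = 3180 s.
A emits 24000/1001 × 3180 = 76320000/1001 frames; B emits 24 × 3180 = 76320.
Difference = 76320/1001 frames (≈ 76.2438); B is ahead of A.

76320/1001 frames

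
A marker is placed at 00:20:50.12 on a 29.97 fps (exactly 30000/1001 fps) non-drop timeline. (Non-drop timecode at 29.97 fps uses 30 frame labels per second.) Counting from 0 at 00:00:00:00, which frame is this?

frame 37512

Total seconds to the label: (0 × 3600 + 20 × 60 + 50) = 1250.
Frame index = 1250 × 30 + 12 = 37512.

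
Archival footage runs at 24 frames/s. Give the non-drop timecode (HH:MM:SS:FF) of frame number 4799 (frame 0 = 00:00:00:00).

4799 ÷ 24 = 199 full seconds, remainder 23 frames.
199 s = 0 h 3 min 19 s.
Timecode: 00:03:19:23.

00:03:19:23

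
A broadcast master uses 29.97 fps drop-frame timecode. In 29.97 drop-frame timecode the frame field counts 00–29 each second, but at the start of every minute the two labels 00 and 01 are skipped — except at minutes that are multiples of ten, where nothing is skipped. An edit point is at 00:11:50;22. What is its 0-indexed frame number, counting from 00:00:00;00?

Complete 10-minute blocks: 1, each 17982 frames → 17982.
Remaining 1 whole minute in the current block: 1800 + 0 × 1798 = 1800 frames.
Within the current minute: 50 × 30 + 22 − 2 = 1520 (labels ;00/;01 skipped at this minute). Total = 17982 + 1800 + 1520 = 21302.

21302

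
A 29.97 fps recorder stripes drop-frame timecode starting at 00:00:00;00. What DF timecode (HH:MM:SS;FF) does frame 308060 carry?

Ten DF minutes hold 17982 frames, so frame 308060 lies in block 17 (frames 305694–323675) with 2366 frames into that block.
The block's first minute is 1800 frames and the rest 1798 each; 2366 frames reaches minute 1, so 17 × 18 + 1 × 2 = 308 labels have been skipped so far.
Adding those back, label number 308060 + 308 = 308368 at 30 labels/s is 10278 s + 28 f = 2 h 51 min 18 s frame 28, i.e. 02:51:18;28.

02:51:18;28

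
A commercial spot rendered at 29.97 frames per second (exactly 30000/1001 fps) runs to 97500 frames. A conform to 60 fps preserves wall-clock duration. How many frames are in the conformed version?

195195 frames

Target frames = source frames × (target rate / source rate) = 97500 × (60)/(30000/1001) = 97500 × 1001/500 = 195195.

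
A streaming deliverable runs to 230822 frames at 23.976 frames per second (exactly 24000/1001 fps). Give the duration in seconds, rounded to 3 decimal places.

9627.201 seconds

Running time = 230822 × 1001/24000 = 115526411/12000 s ≈ 9627.201 s.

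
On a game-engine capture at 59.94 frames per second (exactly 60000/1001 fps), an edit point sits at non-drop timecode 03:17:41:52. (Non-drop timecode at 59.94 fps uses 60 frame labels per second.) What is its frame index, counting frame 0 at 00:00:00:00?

Total seconds to the label: (3 × 3600 + 17 × 60 + 41) = 11861.
Frame index = 11861 × 60 + 52 = 711712.

711712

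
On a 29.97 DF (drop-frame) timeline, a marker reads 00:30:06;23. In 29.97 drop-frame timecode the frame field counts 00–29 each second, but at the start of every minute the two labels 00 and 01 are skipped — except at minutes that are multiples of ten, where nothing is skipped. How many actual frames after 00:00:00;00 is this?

54149

Complete 10-minute blocks: 3, each 17982 frames → 53946.
Remaining 0 whole minutes in the current block: 0 frames.
Within the current minute: 6 × 30 + 23 = 203. Total = 53946 + 0 + 203 = 54149.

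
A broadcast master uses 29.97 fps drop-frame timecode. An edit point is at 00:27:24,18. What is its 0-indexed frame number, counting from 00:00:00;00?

Complete 10-minute blocks: 2, each 17982 frames → 35964.
Remaining 7 whole minutes in the current block: 1800 + 6 × 1798 = 12588 frames.
Within the current minute: 24 × 30 + 18 − 2 = 736 (labels ;00/;01 skipped at this minute). Total = 35964 + 12588 + 736 = 49288.

49288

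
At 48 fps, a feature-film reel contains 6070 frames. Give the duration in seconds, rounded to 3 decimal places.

Running time = 6070 × 1/48 = 3035/24 s ≈ 126.458 s.

126.458 seconds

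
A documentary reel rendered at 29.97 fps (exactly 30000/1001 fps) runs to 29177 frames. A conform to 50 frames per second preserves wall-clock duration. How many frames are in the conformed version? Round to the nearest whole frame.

Frames at target rate = 29177 × (50) / (30000/1001) = 29206177/600 ≈ 48676.962.
Nearest whole frame: 48677.

48677 frames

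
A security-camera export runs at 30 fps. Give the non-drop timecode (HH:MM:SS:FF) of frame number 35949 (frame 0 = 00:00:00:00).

00:19:58:09

35949 ÷ 30 = 1198 full seconds, remainder 9 frames.
1198 s = 0 h 19 min 58 s.
Timecode: 00:19:58:09.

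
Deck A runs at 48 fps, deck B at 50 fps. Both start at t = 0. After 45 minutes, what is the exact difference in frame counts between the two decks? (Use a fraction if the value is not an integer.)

45 min = 2700 s.
A emits 48 × 2700 = 129600 frames; B emits 50 × 2700 = 135000.
Difference = 5400 frames; B is ahead of A.

5400 frames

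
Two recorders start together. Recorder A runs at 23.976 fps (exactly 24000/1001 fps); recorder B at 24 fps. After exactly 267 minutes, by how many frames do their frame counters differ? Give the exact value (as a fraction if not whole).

384480/1001 frames

267 min = 16020 s.
A emits 24000/1001 × 16020 = 384480000/1001 frames; B emits 24 × 16020 = 384480.
Difference = 384480/1001 frames (≈ 384.0959); B is ahead of A.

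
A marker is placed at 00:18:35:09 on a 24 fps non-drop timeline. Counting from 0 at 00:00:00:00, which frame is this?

Total seconds to the label: (0 × 3600 + 18 × 60 + 35) = 1115.
Frame index = 1115 × 24 + 9 = 26769.

26769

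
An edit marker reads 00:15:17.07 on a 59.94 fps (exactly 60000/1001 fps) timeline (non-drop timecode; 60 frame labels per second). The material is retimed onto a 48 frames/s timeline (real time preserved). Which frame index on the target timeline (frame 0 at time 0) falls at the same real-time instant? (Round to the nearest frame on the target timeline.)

frame 44066

Source frame index: (0×3600 + 15×60 + 17) × 60 + 7 = 55027.
Real time: 55027 / (60000/1001) = 55082027/60000 s.
Target frame: (55082027/60000) × (48) = 55082027/1250 ≈ 44065.622 → 44066.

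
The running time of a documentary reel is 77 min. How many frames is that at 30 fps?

138600 frames

77 min = 4620 s.
Frames = 4620 × 30 = 138600.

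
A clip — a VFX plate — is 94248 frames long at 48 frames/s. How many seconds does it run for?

Running time = 94248 / (48) = 1963.5 s.

1963.5 seconds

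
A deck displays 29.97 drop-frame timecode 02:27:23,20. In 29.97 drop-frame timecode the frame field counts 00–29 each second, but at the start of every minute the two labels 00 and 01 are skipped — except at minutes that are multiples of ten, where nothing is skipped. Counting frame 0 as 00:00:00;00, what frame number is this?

265044

As if non-drop at 30 labels/s: (2 × 3600 + 27 × 60 + 23) × 30 + 20 = 265310.
Minute boundaries passed: 147; those not divisible by 10: 147 − 14 = 133; dropped labels = 2 × 133 = 266.
Actual frame index = 265310 − 266 = 265044.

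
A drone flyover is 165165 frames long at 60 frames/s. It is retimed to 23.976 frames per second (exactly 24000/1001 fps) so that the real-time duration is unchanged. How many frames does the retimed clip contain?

66000 frames

Target frames = source frames × (target rate / source rate) = 165165 × (24000/1001)/(60) = 165165 × 400/1001 = 66000.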